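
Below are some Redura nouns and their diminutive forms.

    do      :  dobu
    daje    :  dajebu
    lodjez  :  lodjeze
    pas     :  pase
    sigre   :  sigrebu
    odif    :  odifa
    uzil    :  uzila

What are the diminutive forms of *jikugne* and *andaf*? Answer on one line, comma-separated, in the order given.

The suffix is conditioned by the final sound: -e when the stem ends in a sibilant (*lodjez*, *pas*); -a when the stem ends in a non-sibilant consonant (*odif*, *uzil*); -bu when the stem ends in a vowel (*do*, *daje*, *sigre*).
*jikugne* — final sound /e/ (a vowel) → -bu → *jikugnebu*.
Since the final sound of *andaf* is /f/ (a non-sibilant consonant), it takes -a, giving *andafa*.

jikugnebu, andafa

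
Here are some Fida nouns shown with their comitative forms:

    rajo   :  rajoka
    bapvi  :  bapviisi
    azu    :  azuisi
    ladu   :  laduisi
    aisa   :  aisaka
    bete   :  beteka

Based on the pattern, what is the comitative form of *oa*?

Looking at the last vowel of each stem: -isi when the last vowel of the stem is a high vowel (*bapvi*, *azu*, *ladu*); -ka when the last vowel of the stem is a non-high vowel (*rajo*, *aisa*, *bete*).
*oa* — last vowel /a/ (a non-high vowel) → -ka → *oaka*.

oaka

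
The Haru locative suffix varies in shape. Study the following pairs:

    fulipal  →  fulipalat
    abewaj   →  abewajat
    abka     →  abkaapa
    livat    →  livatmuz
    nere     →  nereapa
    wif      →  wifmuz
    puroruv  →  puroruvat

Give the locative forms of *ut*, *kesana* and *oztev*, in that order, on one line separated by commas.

utmuz, kesanaapa, oztevat

The pattern is voicing of the final sound: -muz when the stem ends in a voiceless consonant (*livat*, *wif*); -at when the stem ends in a voiced consonant (*fulipal*, *abewaj*, *puroruv*); -apa when the stem ends in a vowel (*abka*, *nere*).
Since the final sound of *ut* is /t/ (a voiceless consonant), it takes -muz, giving *utmuz*.
*kesana* — final sound /a/ (a vowel) → -apa → *kesanaapa*.
The final sound of *oztev* is /v/, which is a voiced consonant, so the suffix is -at, giving *oztevat*.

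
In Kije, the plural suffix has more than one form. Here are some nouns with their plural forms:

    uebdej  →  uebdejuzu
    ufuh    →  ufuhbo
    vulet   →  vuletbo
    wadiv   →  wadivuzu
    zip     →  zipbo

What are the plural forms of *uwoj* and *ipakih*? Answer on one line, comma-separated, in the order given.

Looking at the final consonant of each stem: -bo when the stem ends in a voiceless consonant (*ufuh*, *vulet*, *zip*); -uzu when the stem ends in a voiced consonant (*uebdej*, *wadiv*).
*uwoj*: final consonant = /j/, voiced → -uzu → *uwojuzu*.
The final consonant of *ipakih* is /h/, which is voiceless, so the suffix is -bo, giving *ipakihbo*.

uwojuzu, ipakihbo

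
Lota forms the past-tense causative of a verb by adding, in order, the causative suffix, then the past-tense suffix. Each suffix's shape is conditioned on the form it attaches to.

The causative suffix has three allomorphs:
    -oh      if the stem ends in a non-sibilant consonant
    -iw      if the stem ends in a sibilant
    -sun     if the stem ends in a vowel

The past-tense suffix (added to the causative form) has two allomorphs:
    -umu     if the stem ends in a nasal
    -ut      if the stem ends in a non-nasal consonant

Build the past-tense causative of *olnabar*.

olnabarohut

Since the final sound of *olnabar* is /r/ (a non-sibilant consonant), it takes -oh, giving *olnabaroh*.
The causative form *olnabaroh* — final consonant /h/ (non-nasal) → -ut → *olnabarohut*.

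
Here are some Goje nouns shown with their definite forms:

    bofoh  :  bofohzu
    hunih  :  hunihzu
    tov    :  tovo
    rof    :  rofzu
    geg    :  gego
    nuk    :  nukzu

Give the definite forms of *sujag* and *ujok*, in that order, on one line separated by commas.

sujago, ujokzu

The pattern is voicing of the final consonant: -zu when the stem ends in a voiceless consonant (*bofoh*, *hunih*, *rof*, *nuk*); -o when the stem ends in a voiced consonant (*tov*, *geg*).
*sujag* — final consonant /g/ (voiced) → -o → *sujago*.
The final consonant of *ujok* is /k/, which is voiceless, so the suffix is -zu, giving *ujokzu*.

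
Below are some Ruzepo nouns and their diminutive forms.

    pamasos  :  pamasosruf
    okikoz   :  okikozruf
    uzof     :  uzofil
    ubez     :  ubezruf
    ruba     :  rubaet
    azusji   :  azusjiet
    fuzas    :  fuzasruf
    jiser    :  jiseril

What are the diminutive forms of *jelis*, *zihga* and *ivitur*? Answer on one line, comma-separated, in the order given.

Looking at the final sound of each stem: -ruf when the stem ends in a sibilant (*pamasos*, *okikoz*, *ubez*, *fuzas*); -il when the stem ends in a non-sibilant consonant (*uzof*, *jiser*); -et when the stem ends in a vowel (*ruba*, *azusji*).
The final sound of *jelis* is /s/, which is a sibilant, so the suffix is -ruf, giving *jelisruf*.
*zihga*: final sound = /a/, a vowel → -et → *zihgaet*.
Since the final sound of *ivitur* is /r/ (a non-sibilant consonant), it takes -il, giving *ivituril*.

jelisruf, zihgaet, ivituril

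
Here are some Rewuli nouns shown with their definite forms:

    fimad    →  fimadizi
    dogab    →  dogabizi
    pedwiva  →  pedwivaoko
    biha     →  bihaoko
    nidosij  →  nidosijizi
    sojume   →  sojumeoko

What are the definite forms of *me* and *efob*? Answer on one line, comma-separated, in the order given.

meoko, efobizi

The pattern is consonant vs. vowel: -izi when the stem ends in a consonant (*fimad*, *dogab*, *nidosij*); -oko when the stem ends in a vowel (*pedwiva*, *biha*, *sojume*).
*me*: final sound = /e/, a vowel → -oko → *meoko*.
The final sound of *efob* is /b/, which is a consonant, so the suffix is -izi, giving *efobizi*.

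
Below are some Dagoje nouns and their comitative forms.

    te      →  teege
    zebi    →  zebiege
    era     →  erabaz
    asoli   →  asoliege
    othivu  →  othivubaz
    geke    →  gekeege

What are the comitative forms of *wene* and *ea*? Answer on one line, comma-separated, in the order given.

weneege, eabaz

The alternation tracks the last vowel of the stem — -ege when the last vowel of the stem is a front vowel (*te*, *zebi*, *asoli*, *geke*); -baz when the last vowel of the stem is a back vowel (*era*, *othivu*).
*wene*: last vowel = /e/, a front vowel → -ege → *weneege*.
The last vowel of *ea* is /a/, which is a back vowel, so the suffix is -baz, giving *eabaz*.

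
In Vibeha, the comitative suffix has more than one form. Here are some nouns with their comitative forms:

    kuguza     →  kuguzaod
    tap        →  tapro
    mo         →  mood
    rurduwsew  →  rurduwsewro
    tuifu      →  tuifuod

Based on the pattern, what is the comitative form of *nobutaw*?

nobutawro

The alternation tracks the final sound of the stem — -ro when the stem ends in a consonant (*tap*, *rurduwsew*); -od when the stem ends in a vowel (*kuguza*, *mo*, *tuifu*).
*nobutaw* — final sound /w/ (a consonant) → -ro → *nobutawro*.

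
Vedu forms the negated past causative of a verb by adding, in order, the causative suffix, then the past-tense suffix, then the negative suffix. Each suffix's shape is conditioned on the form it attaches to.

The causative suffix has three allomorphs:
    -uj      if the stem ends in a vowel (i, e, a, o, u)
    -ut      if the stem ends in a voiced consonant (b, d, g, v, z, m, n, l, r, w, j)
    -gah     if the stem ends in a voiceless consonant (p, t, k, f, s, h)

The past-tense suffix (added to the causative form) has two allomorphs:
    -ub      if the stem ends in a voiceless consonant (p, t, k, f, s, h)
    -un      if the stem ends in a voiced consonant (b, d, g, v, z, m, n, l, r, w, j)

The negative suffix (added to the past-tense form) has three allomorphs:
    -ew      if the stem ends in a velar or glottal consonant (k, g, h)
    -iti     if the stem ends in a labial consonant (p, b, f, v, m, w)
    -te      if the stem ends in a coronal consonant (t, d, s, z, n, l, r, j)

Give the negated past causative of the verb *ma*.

maujunte

Since the final sound of *ma* is /a/ (a vowel), it takes -uj, giving *mauj*.
The causative form *mauj* — final consonant /j/ (voiced) → -un → *maujun*.
The final consonant of the past-tense form *maujun* is /n/, which is coronal, so the negative suffix is -te, giving *maujunte*.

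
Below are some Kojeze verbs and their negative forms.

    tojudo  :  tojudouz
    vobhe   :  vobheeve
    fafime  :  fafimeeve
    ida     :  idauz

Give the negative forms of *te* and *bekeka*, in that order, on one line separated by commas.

teeve, bekekauz

The suffix is conditioned by the last vowel: -eve when the last vowel of the stem is a front vowel (*vobhe*, *fafime*); -uz when the last vowel of the stem is a back vowel (*tojudo*, *ida*).
*te*: last vowel = /e/, a front vowel → -eve → *teeve*.
The last vowel of *bekeka* is /a/, which is a back vowel, so the suffix is -uz, giving *bekekauz*.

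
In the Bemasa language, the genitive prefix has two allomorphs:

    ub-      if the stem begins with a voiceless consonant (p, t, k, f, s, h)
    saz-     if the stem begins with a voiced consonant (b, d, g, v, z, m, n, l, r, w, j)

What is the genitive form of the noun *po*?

ubpo

Since the first consonant of *po* is /p/ (voiceless), it takes ub-, giving *ubpo*.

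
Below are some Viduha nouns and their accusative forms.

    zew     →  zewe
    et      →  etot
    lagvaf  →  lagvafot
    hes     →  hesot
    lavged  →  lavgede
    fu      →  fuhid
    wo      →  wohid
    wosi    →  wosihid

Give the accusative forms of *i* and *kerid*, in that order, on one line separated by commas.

ihid, keride

The pattern is voicing of the final sound: -ot when the stem ends in a voiceless consonant (*et*, *lagvaf*, *hes*); -e when the stem ends in a voiced consonant (*zew*, *lavged*); -hid when the stem ends in a vowel (*fu*, *wo*, *wosi*).
Since the final sound of *i* is /i/ (a vowel), it takes -hid, giving *ihid*.
*kerid* — final sound /d/ (a voiced consonant) → -e → *keride*.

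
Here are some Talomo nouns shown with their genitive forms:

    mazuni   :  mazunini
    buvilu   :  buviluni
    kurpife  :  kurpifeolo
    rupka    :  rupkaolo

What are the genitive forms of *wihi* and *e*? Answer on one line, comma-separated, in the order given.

wihini, eolo

The suffix is conditioned by the last vowel: -ni when the last vowel of the stem is a high vowel (*mazuni*, *buvilu*); -olo when the last vowel of the stem is a non-high vowel (*kurpife*, *rupka*).
Since the last vowel of *wihi* is /i/ (a high vowel), it takes -ni, giving *wihini*.
*e*: last vowel = /e/, a non-high vowel → -olo → *eolo*.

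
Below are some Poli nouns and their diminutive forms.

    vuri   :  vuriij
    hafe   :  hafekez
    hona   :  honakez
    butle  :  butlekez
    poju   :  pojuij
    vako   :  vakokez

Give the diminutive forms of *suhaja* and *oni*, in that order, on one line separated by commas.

Looking at the last vowel of each stem: -ij when the last vowel of the stem is a high vowel (*vuri*, *poju*); -kez when the last vowel of the stem is a non-high vowel (*hafe*, *hona*, *butle*, *vako*).
*suhaja*: last vowel = /a/, a non-high vowel → -kez → *suhajakez*.
*oni* — last vowel /i/ (a high vowel) → -ij → *oniij*.

suhajakez, oniij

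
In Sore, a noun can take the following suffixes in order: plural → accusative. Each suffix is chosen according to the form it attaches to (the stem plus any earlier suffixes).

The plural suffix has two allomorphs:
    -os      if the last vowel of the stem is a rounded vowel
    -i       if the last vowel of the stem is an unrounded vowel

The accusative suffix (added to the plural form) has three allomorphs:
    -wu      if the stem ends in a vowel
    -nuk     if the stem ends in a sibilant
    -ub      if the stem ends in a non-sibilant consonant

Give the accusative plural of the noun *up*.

*up*: last vowel = /u/, a rounded vowel → -os → *upos*.
The plural form *upos*: final sound = /s/, a sibilant → -nuk → *uposnuk*.

uposnuk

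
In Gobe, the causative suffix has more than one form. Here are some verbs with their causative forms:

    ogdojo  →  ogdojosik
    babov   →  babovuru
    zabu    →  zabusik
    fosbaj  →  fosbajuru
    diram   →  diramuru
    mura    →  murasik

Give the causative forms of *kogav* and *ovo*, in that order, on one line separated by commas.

Looking at the final sound of each stem: -uru when the stem ends in a consonant (*babov*, *fosbaj*, *diram*); -sik when the stem ends in a vowel (*ogdojo*, *zabu*, *mura*).
*kogav* — final sound /v/ (a consonant) → -uru → *kogavuru*.
Since the final sound of *ovo* is /o/ (a vowel), it takes -sik, giving *ovosik*.

kogavuru, ovosik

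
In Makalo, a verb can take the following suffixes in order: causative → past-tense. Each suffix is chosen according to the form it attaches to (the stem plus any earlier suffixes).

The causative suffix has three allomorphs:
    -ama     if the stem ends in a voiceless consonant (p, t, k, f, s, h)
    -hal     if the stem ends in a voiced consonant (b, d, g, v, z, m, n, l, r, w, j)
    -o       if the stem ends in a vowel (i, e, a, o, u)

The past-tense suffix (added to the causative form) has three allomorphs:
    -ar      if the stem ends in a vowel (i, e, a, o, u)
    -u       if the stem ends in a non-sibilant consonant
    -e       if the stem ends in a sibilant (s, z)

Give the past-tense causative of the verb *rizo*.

rizooar

The final sound of *rizo* is /o/, which is a vowel, so the causative suffix is -o, giving *rizoo*.
The causative form *rizoo*: final sound = /o/, a vowel → -ar → *rizooar*.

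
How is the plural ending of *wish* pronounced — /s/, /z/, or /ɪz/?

/ɪz/

The stem *wish* ends in a sibilant (/s, z, ʃ, ʒ, tʃ, dʒ/).
The plural suffix surfaces as /ɪz/ after sibilants, /s/ after other voiceless consonants, and /z/ after other voiced sounds.
So the plural -s on *wish* is pronounced /ɪz/.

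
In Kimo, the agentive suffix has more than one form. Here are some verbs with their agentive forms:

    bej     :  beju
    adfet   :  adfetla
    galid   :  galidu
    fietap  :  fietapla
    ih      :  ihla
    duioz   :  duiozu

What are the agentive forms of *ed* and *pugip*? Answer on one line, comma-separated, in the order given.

edu, pugipla

Looking at the final consonant of each stem: -la when the stem ends in a voiceless consonant (*adfet*, *fietap*, *ih*); -u when the stem ends in a voiced consonant (*bej*, *galid*, *duioz*).
The final consonant of *ed* is /d/, which is voiced, so the suffix is -u, giving *edu*.
The final consonant of *pugip* is /p/, which is voiceless, so the suffix is -la, giving *pugipla*.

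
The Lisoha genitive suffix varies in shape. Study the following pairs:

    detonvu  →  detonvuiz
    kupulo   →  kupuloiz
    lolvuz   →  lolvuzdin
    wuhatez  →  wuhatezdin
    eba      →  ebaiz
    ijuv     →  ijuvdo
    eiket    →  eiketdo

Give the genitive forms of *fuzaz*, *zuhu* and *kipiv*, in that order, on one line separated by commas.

The alternation tracks the final sound of the stem — -din when the stem ends in a sibilant (*lolvuz*, *wuhatez*); -do when the stem ends in a non-sibilant consonant (*ijuv*, *eiket*); -iz when the stem ends in a vowel (*detonvu*, *kupulo*, *eba*).
The final sound of *fuzaz* is /z/, which is a sibilant, so the suffix is -din, giving *fuzazdin*.
*zuhu* — final sound /u/ (a vowel) → -iz → *zuhuiz*.
The final sound of *kipiv* is /v/, which is a non-sibilant consonant, so the suffix is -do, giving *kipivdo*.

fuzazdin, zuhuiz, kipivdo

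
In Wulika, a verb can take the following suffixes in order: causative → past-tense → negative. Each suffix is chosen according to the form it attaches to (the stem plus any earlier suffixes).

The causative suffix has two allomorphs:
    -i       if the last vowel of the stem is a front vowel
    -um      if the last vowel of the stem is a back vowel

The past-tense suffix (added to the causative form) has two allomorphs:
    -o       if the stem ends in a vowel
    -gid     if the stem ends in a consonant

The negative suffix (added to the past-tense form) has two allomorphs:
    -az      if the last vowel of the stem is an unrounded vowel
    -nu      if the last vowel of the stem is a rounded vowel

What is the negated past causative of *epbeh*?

*epbeh* — last vowel /e/ (a front vowel) → -i → *epbehi*.
The causative form *epbehi*: final sound = /i/, a vowel → -o → *epbehio*.
Since the last vowel of the past-tense form *epbehio* is /o/ (a rounded vowel), it takes -nu, giving *epbehionu*.

epbehionu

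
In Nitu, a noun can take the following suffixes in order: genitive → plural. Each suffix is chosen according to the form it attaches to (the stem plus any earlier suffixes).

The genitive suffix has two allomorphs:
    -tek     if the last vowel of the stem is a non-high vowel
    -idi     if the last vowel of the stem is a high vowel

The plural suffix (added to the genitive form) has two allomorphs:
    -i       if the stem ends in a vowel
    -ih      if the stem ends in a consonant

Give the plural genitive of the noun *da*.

datekih

*da* — last vowel /a/ (a non-high vowel) → -tek → *datek*.
The genitive form *datek*: final sound = /k/, a consonant → -ih → *datekih*.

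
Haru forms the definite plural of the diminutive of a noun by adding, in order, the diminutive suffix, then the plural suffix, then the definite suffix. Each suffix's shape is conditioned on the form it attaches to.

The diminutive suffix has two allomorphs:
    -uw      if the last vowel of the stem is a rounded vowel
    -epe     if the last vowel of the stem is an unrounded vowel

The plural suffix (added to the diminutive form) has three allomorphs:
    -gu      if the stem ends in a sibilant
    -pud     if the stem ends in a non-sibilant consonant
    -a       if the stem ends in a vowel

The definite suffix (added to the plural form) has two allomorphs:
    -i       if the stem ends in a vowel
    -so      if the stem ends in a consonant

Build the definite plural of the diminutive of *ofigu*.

ofiguuwpudso

*ofigu*: last vowel = /u/, a rounded vowel → -uw → *ofiguuw*.
The diminutive form *ofiguuw*: final sound = /w/, a non-sibilant consonant → -pud → *ofiguuwpud*.
The plural form *ofiguuwpud*: final sound = /d/, a consonant → -so → *ofiguuwpudso*.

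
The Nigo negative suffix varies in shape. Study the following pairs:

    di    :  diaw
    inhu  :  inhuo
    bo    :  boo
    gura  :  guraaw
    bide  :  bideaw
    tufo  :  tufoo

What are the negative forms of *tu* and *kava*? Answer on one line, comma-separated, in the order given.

The alternation tracks the last vowel of the stem — -o when the last vowel of the stem is a rounded vowel (*inhu*, *bo*, *tufo*); -aw when the last vowel of the stem is an unrounded vowel (*di*, *gura*, *bide*).
*tu* — last vowel /u/ (a rounded vowel) → -o → *tuo*.
The last vowel of *kava* is /a/, which is an unrounded vowel, so the suffix is -aw, giving *kavaaw*.

tuo, kavaaw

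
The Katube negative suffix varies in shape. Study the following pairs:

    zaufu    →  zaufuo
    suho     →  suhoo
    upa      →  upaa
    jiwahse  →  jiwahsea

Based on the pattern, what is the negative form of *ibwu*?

ibwuo

The suffix is conditioned by the last vowel: -o when the last vowel of the stem is a rounded vowel (*zaufu*, *suho*); -a when the last vowel of the stem is an unrounded vowel (*upa*, *jiwahse*).
Since the last vowel of *ibwu* is /u/ (a rounded vowel), it takes -o, giving *ibwuo*.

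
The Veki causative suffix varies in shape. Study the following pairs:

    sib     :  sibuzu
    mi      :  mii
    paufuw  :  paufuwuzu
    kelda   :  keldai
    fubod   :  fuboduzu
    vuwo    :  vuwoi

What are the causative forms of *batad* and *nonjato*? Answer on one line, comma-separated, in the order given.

Looking at the final sound of each stem: -uzu when the stem ends in a consonant (*sib*, *paufuw*, *fubod*); -i when the stem ends in a vowel (*mi*, *kelda*, *vuwo*).
*batad*: final sound = /d/, a consonant → -uzu → *bataduzu*.
Since the final sound of *nonjato* is /o/ (a vowel), it takes -i, giving *nonjatoi*.

bataduzu, nonjatoi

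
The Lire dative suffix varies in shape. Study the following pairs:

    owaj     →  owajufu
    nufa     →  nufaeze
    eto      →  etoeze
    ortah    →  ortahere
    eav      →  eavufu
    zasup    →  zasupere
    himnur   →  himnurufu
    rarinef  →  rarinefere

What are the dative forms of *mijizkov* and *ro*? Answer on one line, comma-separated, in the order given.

mijizkovufu, roeze

The alternation tracks the final sound of the stem — -ere when the stem ends in a voiceless consonant (*ortah*, *zasup*, *rarinef*); -ufu when the stem ends in a voiced consonant (*owaj*, *eav*, *himnur*); -eze when the stem ends in a vowel (*nufa*, *eto*).
Since the final sound of *mijizkov* is /v/ (a voiced consonant), it takes -ufu, giving *mijizkovufu*.
*ro* — final sound /o/ (a vowel) → -eze → *roeze*.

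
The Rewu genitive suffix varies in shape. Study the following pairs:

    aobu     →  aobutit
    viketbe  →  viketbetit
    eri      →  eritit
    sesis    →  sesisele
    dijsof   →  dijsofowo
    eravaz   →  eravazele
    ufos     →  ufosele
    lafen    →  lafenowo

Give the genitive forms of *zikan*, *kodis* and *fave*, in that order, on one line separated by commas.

The pattern is sibilance of the final sound: -ele when the stem ends in a sibilant (*sesis*, *eravaz*, *ufos*); -owo when the stem ends in a non-sibilant consonant (*dijsof*, *lafen*); -tit when the stem ends in a vowel (*aobu*, *viketbe*, *eri*).
The final sound of *zikan* is /n/, which is a non-sibilant consonant, so the suffix is -owo, giving *zikanowo*.
*kodis* — final sound /s/ (a sibilant) → -ele → *kodisele*.
Since the final sound of *fave* is /e/ (a vowel), it takes -tit, giving *favetit*.

zikanowo, kodisele, favetit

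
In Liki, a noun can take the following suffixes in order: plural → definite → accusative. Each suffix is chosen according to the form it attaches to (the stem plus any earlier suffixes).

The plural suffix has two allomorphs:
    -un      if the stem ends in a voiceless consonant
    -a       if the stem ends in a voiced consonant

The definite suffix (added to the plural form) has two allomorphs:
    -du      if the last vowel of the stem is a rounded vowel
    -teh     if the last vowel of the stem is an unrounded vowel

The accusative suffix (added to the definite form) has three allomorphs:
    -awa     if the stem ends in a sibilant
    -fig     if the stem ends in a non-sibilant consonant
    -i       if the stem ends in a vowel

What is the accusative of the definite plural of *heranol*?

heranolatehfig

*heranol*: final consonant = /l/, voiced → -a → *heranola*.
The plural form *heranola* — last vowel /a/ (an unrounded vowel) → -teh → *heranolateh*.
The final sound of the definite form *heranolateh* is /h/, which is a non-sibilant consonant, so the accusative suffix is -fig, giving *heranolatehfig*.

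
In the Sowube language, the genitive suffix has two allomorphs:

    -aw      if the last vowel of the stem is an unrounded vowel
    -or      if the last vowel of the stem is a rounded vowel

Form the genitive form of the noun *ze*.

zeaw

The last vowel of *ze* is /e/, which is an unrounded vowel, so the suffix is -aw, giving *zeaw*.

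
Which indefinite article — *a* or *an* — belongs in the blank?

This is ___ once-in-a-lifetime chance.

a

The indefinite article is chosen by the initial *sound* of the following word, not its spelling.
*once-in-a-lifetime* begins with the sound /wʌ/ (*once* pronounced with initial /w/) — a consonant sound.
So the article is *a*: This is a once-in-a-lifetime chance.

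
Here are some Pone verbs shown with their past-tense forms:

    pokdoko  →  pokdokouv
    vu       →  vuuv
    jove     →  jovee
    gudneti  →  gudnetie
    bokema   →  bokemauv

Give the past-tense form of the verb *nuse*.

nusee

The suffix is conditioned by the last vowel: -e when the last vowel of the stem is a front vowel (*jove*, *gudneti*); -uv when the last vowel of the stem is a back vowel (*pokdoko*, *vu*, *bokema*).
*nuse*: last vowel = /e/, a front vowel → -e → *nusee*.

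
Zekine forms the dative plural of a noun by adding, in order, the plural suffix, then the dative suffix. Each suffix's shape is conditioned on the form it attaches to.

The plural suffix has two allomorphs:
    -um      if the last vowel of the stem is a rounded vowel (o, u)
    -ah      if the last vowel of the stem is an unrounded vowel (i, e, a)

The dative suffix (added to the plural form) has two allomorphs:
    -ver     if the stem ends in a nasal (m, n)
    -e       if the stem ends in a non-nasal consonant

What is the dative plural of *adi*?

adiahe

*adi*: last vowel = /i/, an unrounded vowel → -ah → *adiah*.
The plural form *adiah*: final consonant = /h/, non-nasal → -e → *adiahe*.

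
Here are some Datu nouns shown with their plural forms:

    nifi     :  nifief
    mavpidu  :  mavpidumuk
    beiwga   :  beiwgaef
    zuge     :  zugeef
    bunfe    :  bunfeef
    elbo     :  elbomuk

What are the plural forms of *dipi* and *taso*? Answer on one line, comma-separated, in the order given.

The suffix is conditioned by the last vowel: -muk when the last vowel of the stem is a rounded vowel (*mavpidu*, *elbo*); -ef when the last vowel of the stem is an unrounded vowel (*nifi*, *beiwga*, *zuge*, *bunfe*).
*dipi* — last vowel /i/ (an unrounded vowel) → -ef → *dipief*.
The last vowel of *taso* is /o/, which is a rounded vowel, so the suffix is -muk, giving *tasomuk*.

dipief, tasomuk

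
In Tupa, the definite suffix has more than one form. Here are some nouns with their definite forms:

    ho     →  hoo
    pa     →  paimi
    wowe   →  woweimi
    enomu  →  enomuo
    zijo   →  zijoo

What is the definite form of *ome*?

The pattern is rounding harmony: -o when the last vowel of the stem is a rounded vowel (*ho*, *enomu*, *zijo*); -imi when the last vowel of the stem is an unrounded vowel (*pa*, *wowe*).
*ome*: last vowel = /e/, an unrounded vowel → -imi → *omeimi*.

omeimi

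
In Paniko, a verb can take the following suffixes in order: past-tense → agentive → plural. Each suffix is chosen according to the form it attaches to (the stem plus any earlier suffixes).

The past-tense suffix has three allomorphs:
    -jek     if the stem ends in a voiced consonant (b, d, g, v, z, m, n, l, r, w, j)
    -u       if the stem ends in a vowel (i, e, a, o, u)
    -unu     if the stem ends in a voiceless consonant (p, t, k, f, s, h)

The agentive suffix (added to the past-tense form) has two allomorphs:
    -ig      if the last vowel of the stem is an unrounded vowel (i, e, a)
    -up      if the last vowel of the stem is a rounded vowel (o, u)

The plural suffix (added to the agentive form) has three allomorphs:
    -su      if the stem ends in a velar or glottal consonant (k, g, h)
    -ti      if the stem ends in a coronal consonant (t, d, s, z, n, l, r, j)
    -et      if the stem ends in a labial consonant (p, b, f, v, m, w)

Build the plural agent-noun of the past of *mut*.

mutunuupet

*mut*: final sound = /t/, a voiceless consonant → -unu → *mutunu*.
Since the last vowel of the past-tense form *mutunu* is /u/ (a rounded vowel), it takes -up, giving *mutunuup*.
The agentive form *mutunuup*: final consonant = /p/, labial → -et → *mutunuupet*.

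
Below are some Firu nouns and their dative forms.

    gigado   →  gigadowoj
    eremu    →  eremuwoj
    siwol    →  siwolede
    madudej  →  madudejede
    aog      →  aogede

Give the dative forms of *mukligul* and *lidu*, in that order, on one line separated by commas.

mukligulede, liduwoj

The alternation tracks the final sound of the stem — -ede when the stem ends in a consonant (*siwol*, *madudej*, *aog*); -woj when the stem ends in a vowel (*gigado*, *eremu*).
*mukligul* — final sound /l/ (a consonant) → -ede → *mukligulede*.
The final sound of *lidu* is /u/, which is a vowel, so the suffix is -woj, giving *liduwoj*.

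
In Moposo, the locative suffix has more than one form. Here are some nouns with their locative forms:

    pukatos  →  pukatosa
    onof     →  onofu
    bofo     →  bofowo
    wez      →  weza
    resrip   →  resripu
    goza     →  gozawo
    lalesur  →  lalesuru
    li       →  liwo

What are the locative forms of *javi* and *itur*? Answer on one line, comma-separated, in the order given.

javiwo, ituru

The pattern is sibilance of the final sound: -a when the stem ends in a sibilant (*pukatos*, *wez*); -u when the stem ends in a non-sibilant consonant (*onof*, *resrip*, *lalesur*); -wo when the stem ends in a vowel (*bofo*, *goza*, *li*).
The final sound of *javi* is /i/, which is a vowel, so the suffix is -wo, giving *javiwo*.
The final sound of *itur* is /r/, which is a non-sibilant consonant, so the suffix is -u, giving *ituru*.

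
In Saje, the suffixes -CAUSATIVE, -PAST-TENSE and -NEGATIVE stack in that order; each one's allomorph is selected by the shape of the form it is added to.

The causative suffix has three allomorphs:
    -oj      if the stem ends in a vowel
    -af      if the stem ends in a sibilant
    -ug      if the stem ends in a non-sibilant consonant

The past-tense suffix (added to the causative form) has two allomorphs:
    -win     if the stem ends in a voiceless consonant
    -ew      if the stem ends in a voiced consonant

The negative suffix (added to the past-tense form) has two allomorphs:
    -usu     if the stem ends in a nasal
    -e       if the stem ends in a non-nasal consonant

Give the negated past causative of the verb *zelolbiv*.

zelolbivugewe

The final sound of *zelolbiv* is /v/, which is a non-sibilant consonant, so the causative suffix is -ug, giving *zelolbivug*.
Since the final consonant of the causative form *zelolbivug* is /g/ (voiced), it takes -ew, giving *zelolbivugew*.
The past-tense form *zelolbivugew*: final consonant = /w/, non-nasal → -e → *zelolbivugewe*.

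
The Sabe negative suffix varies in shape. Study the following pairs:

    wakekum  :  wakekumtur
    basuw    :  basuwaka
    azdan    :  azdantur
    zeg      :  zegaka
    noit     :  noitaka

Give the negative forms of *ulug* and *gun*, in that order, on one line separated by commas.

The pattern is nasality of the final consonant: -tur when the stem ends in a nasal (*wakekum*, *azdan*); -aka when the stem ends in a non-nasal consonant (*basuw*, *zeg*, *noit*).
*ulug* — final consonant /g/ (non-nasal) → -aka → *ulugaka*.
*gun* — final consonant /n/ (a nasal) → -tur → *guntur*.

ulugaka, guntur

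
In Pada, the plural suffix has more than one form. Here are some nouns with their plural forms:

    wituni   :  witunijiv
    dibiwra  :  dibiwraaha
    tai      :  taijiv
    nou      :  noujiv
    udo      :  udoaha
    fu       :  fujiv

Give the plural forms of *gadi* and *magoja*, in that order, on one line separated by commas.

Looking at the last vowel of each stem: -jiv when the last vowel of the stem is a high vowel (*wituni*, *tai*, *nou*, *fu*); -aha when the last vowel of the stem is a non-high vowel (*dibiwra*, *udo*).
*gadi* — last vowel /i/ (a high vowel) → -jiv → *gadijiv*.
*magoja* — last vowel /a/ (a non-high vowel) → -aha → *magojaaha*.

gadijiv, magojaaha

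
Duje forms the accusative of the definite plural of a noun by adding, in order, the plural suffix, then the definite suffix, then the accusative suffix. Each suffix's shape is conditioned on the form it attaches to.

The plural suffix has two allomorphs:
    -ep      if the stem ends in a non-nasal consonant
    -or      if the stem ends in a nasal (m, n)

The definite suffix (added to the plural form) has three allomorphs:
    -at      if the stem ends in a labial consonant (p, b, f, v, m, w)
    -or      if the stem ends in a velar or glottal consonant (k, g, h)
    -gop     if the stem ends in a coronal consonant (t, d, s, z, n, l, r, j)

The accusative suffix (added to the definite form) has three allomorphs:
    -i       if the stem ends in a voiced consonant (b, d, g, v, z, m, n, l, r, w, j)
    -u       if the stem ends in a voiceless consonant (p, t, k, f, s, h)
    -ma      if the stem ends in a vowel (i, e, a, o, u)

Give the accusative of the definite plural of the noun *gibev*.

*gibev*: final consonant = /v/, non-nasal → -ep → *gibevep*.
The plural form *gibevep* — final consonant /p/ (labial) → -at → *gibevepat*.
Since the final sound of the definite form *gibevepat* is /t/ (a voiceless consonant), it takes -u, giving *gibevepatu*.

gibevepatu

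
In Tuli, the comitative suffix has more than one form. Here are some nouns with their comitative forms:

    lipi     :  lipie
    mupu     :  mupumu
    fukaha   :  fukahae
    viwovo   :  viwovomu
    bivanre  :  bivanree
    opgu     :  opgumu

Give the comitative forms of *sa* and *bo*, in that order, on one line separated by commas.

sae, bomu

Looking at the last vowel of each stem: -mu when the last vowel of the stem is a rounded vowel (*mupu*, *viwovo*, *opgu*); -e when the last vowel of the stem is an unrounded vowel (*lipi*, *fukaha*, *bivanre*).
Since the last vowel of *sa* is /a/ (an unrounded vowel), it takes -e, giving *sae*.
*bo* — last vowel /o/ (a rounded vowel) → -mu → *bomu*.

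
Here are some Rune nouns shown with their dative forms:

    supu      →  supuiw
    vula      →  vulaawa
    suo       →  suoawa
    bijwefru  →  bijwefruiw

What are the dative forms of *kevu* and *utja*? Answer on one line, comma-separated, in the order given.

The suffix is conditioned by the last vowel: -iw when the last vowel of the stem is a high vowel (*supu*, *bijwefru*); -awa when the last vowel of the stem is a non-high vowel (*vula*, *suo*).
*kevu* — last vowel /u/ (a high vowel) → -iw → *kevuiw*.
*utja* — last vowel /a/ (a non-high vowel) → -awa → *utjaawa*.

kevuiw, utjaawa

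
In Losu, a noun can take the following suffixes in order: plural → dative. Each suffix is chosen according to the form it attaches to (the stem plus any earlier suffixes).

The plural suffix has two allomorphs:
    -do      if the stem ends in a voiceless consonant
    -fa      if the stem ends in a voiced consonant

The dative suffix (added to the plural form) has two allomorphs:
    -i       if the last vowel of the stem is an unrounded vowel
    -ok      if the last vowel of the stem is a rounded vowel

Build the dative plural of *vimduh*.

vimduhdook

The final consonant of *vimduh* is /h/, which is voiceless, so the plural suffix is -do, giving *vimduhdo*.
The plural form *vimduhdo* — last vowel /o/ (a rounded vowel) → -ok → *vimduhdook*.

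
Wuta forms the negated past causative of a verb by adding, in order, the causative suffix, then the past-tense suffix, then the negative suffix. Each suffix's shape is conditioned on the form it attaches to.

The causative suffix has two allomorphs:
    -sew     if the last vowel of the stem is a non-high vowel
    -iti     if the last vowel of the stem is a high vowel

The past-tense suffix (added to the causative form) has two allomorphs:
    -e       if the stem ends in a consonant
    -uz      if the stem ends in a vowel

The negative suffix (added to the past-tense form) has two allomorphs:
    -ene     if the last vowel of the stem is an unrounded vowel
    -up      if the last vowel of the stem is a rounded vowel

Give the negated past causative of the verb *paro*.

paroseweene

*paro* — last vowel /o/ (a non-high vowel) → -sew → *parosew*.
The causative form *parosew*: final sound = /w/, a consonant → -e → *parosewe*.
Since the last vowel of the past-tense form *parosewe* is /e/ (an unrounded vowel), it takes -ene, giving *paroseweene*.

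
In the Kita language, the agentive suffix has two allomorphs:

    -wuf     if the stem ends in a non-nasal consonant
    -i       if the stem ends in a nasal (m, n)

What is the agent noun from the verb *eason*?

easoni

*eason*: final consonant = /n/, a nasal → -i → *easoni*.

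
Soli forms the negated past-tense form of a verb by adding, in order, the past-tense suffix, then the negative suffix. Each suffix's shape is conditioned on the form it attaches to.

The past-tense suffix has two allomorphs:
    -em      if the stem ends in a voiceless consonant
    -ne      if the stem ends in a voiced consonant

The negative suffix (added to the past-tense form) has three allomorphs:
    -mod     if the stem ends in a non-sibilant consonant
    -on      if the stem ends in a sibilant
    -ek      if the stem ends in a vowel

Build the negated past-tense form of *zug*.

zugneek

Since the final consonant of *zug* is /g/ (voiced), it takes -ne, giving *zugne*.
The final sound of the past-tense form *zugne* is /e/, which is a vowel, so the negative suffix is -ek, giving *zugneek*.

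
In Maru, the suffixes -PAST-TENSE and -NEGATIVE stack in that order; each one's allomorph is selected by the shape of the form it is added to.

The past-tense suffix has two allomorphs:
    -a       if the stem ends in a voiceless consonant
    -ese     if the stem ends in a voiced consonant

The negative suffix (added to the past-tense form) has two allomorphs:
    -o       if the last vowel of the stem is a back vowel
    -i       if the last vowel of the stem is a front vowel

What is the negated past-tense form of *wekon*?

Since the final consonant of *wekon* is /n/ (voiced), it takes -ese, giving *wekonese*.
The past-tense form *wekonese* — last vowel /e/ (a front vowel) → -i → *wekonesei*.

wekonesei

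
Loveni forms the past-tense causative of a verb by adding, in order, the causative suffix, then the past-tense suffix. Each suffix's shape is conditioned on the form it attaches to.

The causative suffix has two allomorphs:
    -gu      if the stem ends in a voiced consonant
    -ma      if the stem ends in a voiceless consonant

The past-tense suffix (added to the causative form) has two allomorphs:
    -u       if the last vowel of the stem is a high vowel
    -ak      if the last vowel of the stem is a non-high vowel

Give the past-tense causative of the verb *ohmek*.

*ohmek* — final consonant /k/ (voiceless) → -ma → *ohmekma*.
The causative form *ohmekma*: last vowel = /a/, a non-high vowel → -ak → *ohmekmaak*.

ohmekmaak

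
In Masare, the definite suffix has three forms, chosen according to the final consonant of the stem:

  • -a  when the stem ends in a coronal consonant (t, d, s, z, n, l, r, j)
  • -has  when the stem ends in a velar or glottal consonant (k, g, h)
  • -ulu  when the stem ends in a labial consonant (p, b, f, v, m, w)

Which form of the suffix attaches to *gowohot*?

-a

*gowohot* — final consonant /t/ (coronal) → -a.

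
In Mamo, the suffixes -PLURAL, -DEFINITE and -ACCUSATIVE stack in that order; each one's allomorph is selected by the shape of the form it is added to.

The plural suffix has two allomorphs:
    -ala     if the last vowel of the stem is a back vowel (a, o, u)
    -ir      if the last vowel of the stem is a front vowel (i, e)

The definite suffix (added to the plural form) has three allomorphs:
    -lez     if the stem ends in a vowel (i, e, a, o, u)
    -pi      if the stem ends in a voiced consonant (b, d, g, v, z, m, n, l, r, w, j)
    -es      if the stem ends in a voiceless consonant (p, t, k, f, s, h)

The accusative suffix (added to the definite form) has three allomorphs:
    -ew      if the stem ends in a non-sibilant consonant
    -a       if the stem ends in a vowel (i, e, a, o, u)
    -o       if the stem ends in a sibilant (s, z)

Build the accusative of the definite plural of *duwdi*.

Since the last vowel of *duwdi* is /i/ (a front vowel), it takes -ir, giving *duwdiir*.
The plural form *duwdiir*: final sound = /r/, a voiced consonant → -pi → *duwdiirpi*.
The definite form *duwdiirpi* — final sound /i/ (a vowel) → -a → *duwdiirpia*.

duwdiirpia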